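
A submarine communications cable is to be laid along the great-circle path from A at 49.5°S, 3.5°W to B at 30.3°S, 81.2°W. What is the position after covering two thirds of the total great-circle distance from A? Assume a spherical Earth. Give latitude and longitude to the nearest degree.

Write both endpoints as unit vectors p₁, p₂ with components (cos φ cos λ, cos φ sin λ, sin φ).
The central angle between the endpoints is δ = arccos(p₁·p₂) ≈ 1.044 rad (59.8°).
Interpolate at f = 2/3 with slerp weights a = sin((1−f)δ)/sin δ ≈ 0.394, b = sin(fδ)/sin δ ≈ 0.742.
p = a·p₁ + b·p₂ ≈ (0.354, -0.648, -0.674); φ = arcsin(p_z) ≈ -42.39°, λ = atan2(p_y, p_x) ≈ -61.39°.

≈ 42°S, 61°W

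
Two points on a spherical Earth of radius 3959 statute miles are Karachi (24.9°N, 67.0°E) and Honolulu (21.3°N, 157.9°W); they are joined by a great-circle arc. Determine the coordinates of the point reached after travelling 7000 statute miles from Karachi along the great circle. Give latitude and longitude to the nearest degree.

The haversine formula gives a central angle δ ≈ 2.033 rad (116.5°) between the endpoints. The total great-circle distance is δ·R ≈ 2.033 × 3959 ≈ 8048 mi, so the target fraction is f = 7000/8048 ≈ 0.870.
Interpolate at f ≈ 0.870 with slerp weights a = sin((1−f)δ)/sin δ ≈ 0.292, b = sin(fδ)/sin δ ≈ 1.095.
p = a·p₁ + b·p₂ ≈ (-0.842, -0.140, 0.521); φ = arcsin(p_z) ≈ 31.39°, λ = atan2(p_y, p_x) ≈ -170.56°.

≈ 31°N, 171°W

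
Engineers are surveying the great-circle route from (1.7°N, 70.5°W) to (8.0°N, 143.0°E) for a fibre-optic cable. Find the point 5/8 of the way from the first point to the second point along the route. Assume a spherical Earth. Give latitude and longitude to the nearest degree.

Write both endpoints as unit vectors p₁, p₂ with components (cos φ cos λ, cos φ sin λ, sin φ).
The central angle between the endpoints is δ = arccos(p₁·p₂) ≈ 2.534 rad (145.2°).
Interpolate at f = 5/8 with slerp weights a = sin((1−f)δ)/sin δ ≈ 1.426, b = sin(fδ)/sin δ ≈ 1.753.
p = a·p₁ + b·p₂ ≈ (-0.910, -0.299, 0.286); φ = arcsin(p_z) ≈ 16.63°, λ = atan2(p_y, p_x) ≈ -161.80°.

≈ (17°N, 162°W)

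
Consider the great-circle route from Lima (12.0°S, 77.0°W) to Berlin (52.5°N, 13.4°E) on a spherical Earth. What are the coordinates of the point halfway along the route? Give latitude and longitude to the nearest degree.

≈ 27°N, 45°W

From cos δ = sin φ₁ sin φ₂ + cos φ₁ cos φ₂ cos Δλ, the central angle is δ ≈ 1.741 rad (99.7°).
Interpolate at f = 1/2 with slerp weights a = sin((1−f)δ)/sin δ ≈ 0.776, b = sin(fδ)/sin δ ≈ 0.776.
p = a·p₁ + b·p₂ ≈ (0.630, -0.630, 0.454); φ = arcsin(p_z) ≈ 27.01°, λ = atan2(p_y, p_x) ≈ -44.99°.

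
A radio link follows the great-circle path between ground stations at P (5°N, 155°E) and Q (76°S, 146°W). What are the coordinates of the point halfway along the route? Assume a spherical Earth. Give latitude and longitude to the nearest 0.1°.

≈ (37.8°S, 165.5°E)

Write both endpoints as unit vectors p₁, p₂ with components (cos φ cos λ, cos φ sin λ, sin φ).
The central angle between the endpoints is δ = arccos(p₁·p₂) ≈ 1.531 rad (87.7°).
Interpolate at f = 1/2 with slerp weights a = sin((1−f)δ)/sin δ ≈ 0.694, b = sin(fδ)/sin δ ≈ 0.694.
p = a·p₁ + b·p₂ ≈ (-0.765, 0.198, -0.612); φ = arcsin(p_z) ≈ -37.77°, λ = atan2(p_y, p_x) ≈ 165.48°.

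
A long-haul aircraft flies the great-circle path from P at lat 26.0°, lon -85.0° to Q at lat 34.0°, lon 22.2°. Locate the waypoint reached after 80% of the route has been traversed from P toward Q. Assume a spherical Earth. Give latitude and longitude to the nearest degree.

≈ lat 41°, lon 2°

Convert each endpoint to a unit vector on the sphere (x = cos φ cos λ, y = cos φ sin λ, z = sin φ).
The central angle between the endpoints is δ = arccos(p₁·p₂) ≈ 1.546 rad (88.6°).
Interpolate at f = 0.80 with slerp weights a = sin((1−f)δ)/sin δ ≈ 0.304, b = sin(fδ)/sin δ ≈ 0.945.
p = a·p₁ + b·p₂ ≈ (0.749, 0.023, 0.662); φ = arcsin(p_z) ≈ 41.44°, λ = atan2(p_y, p_x) ≈ 1.80°.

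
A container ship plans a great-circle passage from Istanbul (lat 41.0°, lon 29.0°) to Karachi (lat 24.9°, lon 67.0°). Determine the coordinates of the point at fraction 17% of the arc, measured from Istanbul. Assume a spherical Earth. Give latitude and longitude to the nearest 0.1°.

≈ lat 39.2°, lon 36.5°

Convert each endpoint to a unit vector on the sphere (x = cos φ cos λ, y = cos φ sin λ, z = sin φ).
The central angle between the endpoints is δ = arccos(p₁·p₂) ≈ 0.617 rad (35.3°).
Interpolate at f = 0.17 with slerp weights a = sin((1−f)δ)/sin δ ≈ 0.847, b = sin(fδ)/sin δ ≈ 0.181.
p = a·p₁ + b·p₂ ≈ (0.623, 0.461, 0.632); φ = arcsin(p_z) ≈ 39.18°, λ = atan2(p_y, p_x) ≈ 36.49°.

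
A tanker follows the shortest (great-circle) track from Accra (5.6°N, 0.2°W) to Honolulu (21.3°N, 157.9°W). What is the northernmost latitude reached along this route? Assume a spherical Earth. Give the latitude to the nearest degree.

The great circle lies in the plane with unit normal n̂ = (p₁ × p₂)/|p₁ × p₂|.
Here n̂_z ≈ -0.619; the vertex latitude is φ_max = arccos|n̂_z| ≈ 51.8°.
Check via Clairaut: cos φ_max = |cos φ₁| · sin C = cos(5.6°)·sin(38.4°) ≈ 0.619, again giving ≈ 51.8°.

≈ 52°N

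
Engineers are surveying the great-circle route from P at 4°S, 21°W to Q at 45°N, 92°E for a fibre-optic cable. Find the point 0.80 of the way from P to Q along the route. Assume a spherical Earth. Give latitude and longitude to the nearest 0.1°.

≈ 46.0°N, 60.7°E

Write both endpoints as unit vectors p₁, p₂ with components (cos φ cos λ, cos φ sin λ, sin φ).
The central angle between the endpoints is δ = arccos(p₁·p₂) ≈ 1.902 rad (109.0°).
Interpolate at f = 0.80 with slerp weights a = sin((1−f)δ)/sin δ ≈ 0.393, b = sin(fδ)/sin δ ≈ 1.056.
p = a·p₁ + b·p₂ ≈ (0.340, 0.606, 0.719); φ = arcsin(p_z) ≈ 46.00°, λ = atan2(p_y, p_x) ≈ 60.74°.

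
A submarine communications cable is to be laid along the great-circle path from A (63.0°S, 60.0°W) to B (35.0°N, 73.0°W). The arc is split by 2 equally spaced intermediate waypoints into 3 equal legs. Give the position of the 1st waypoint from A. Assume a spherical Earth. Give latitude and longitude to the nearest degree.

≈ (30°S, 67°W)

Write both endpoints as unit vectors p₁, p₂ with components (cos φ cos λ, cos φ sin λ, sin φ).
The central angle between the endpoints is δ = arccos(p₁·p₂) ≈ 1.720 rad (98.6°).
Interpolate at f = 1/3 with slerp weights a = sin((1−f)δ)/sin δ ≈ 0.922, b = sin(fδ)/sin δ ≈ 0.549.
p = a·p₁ + b·p₂ ≈ (0.341, -0.792, -0.507); φ = arcsin(p_z) ≈ -30.44°, λ = atan2(p_y, p_x) ≈ -66.73°.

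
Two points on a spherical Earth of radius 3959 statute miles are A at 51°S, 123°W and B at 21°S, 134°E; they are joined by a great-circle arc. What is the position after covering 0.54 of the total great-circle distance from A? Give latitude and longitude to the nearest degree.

≈ 47°S, 168°E

The haversine formula gives a central angle δ ≈ 1.424 rad (81.6°) between the endpoints.
Interpolate at f = 0.54 with slerp weights a = sin((1−f)δ)/sin δ ≈ 0.616, b = sin(fδ)/sin δ ≈ 0.703.
p = a·p₁ + b·p₂ ≈ (-0.667, 0.147, -0.730); φ = arcsin(p_z) ≈ -46.93°, λ = atan2(p_y, p_x) ≈ 167.57°.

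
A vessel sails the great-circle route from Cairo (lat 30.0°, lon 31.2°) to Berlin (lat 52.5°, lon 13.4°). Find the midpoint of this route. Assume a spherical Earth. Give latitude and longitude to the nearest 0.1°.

Convert each endpoint to a unit vector on the sphere (x = cos φ cos λ, y = cos φ sin λ, z = sin φ).
The central angle between the endpoints is δ = arccos(p₁·p₂) ≈ 0.454 rad (26.0°).
Interpolate at f = 1/2 with slerp weights a = sin((1−f)δ)/sin δ ≈ 0.513, b = sin(fδ)/sin δ ≈ 0.513.
p = a·p₁ + b·p₂ ≈ (0.684, 0.303, 0.664); φ = arcsin(p_z) ≈ 41.58°, λ = atan2(p_y, p_x) ≈ 23.86°.

≈ lat 41.6°, lon 23.9°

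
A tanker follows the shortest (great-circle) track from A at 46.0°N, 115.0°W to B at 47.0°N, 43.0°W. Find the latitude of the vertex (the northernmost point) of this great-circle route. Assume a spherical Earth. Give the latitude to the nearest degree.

The great circle lies in the plane with unit normal n̂ = (p₁ × p₂)/|p₁ × p₂|.
Here n̂_z ≈ +0.609; the vertex latitude is φ_max = arccos|n̂_z| ≈ 52.5°.
Check via Clairaut: cos φ_max = |cos φ₁| · sin C = cos(46.0°)·sin(61.2°) ≈ 0.609, again giving ≈ 52.5°.

≈ 52°N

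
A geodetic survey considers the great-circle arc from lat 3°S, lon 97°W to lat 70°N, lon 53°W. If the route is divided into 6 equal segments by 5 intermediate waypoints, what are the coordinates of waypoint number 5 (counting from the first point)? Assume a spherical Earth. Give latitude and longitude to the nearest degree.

≈ lat 59°N, lon 71°W

Convert each endpoint to a unit vector on the sphere (x = cos φ cos λ, y = cos φ sin λ, z = sin φ).
The central angle between the endpoints is δ = arccos(p₁·p₂) ≈ 1.373 rad (78.7°).
Interpolate at f = 5/6 with slerp weights a = sin((1−f)δ)/sin δ ≈ 0.231, b = sin(fδ)/sin δ ≈ 0.928.
p = a·p₁ + b·p₂ ≈ (0.163, -0.483, 0.860); φ = arcsin(p_z) ≈ 59.36°, λ = atan2(p_y, p_x) ≈ -71.35°.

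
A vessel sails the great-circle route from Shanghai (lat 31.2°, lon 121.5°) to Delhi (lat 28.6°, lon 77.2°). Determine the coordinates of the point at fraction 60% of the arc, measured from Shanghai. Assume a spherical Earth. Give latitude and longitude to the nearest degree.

≈ lat 31°, lon 95°

From cos δ = sin φ₁ sin φ₂ + cos φ₁ cos φ₂ cos Δλ, the central angle is δ ≈ 0.667 rad (38.2°).
Interpolate at f = 0.60 with slerp weights a = sin((1−f)δ)/sin δ ≈ 0.426, b = sin(fδ)/sin δ ≈ 0.630.
p = a·p₁ + b·p₂ ≈ (-0.068, 0.850, 0.522); φ = arcsin(p_z) ≈ 31.48°, λ = atan2(p_y, p_x) ≈ 94.57°.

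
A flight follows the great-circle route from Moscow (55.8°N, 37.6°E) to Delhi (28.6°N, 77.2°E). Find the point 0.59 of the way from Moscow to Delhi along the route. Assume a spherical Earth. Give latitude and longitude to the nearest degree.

The haversine formula gives a central angle δ ≈ 0.682 rad (39.1°) between the endpoints.
Interpolate at f = 0.59 with slerp weights a = sin((1−f)δ)/sin δ ≈ 0.438, b = sin(fδ)/sin δ ≈ 0.621.
p = a·p₁ + b·p₂ ≈ (0.316, 0.682, 0.660); φ = arcsin(p_z) ≈ 41.27°, λ = atan2(p_y, p_x) ≈ 65.15°.

≈ (41°N, 65°E)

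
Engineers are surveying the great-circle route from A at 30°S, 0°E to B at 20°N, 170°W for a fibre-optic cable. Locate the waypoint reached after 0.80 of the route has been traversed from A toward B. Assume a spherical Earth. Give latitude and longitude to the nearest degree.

Convert each endpoint to a unit vector on the sphere (x = cos φ cos λ, y = cos φ sin λ, z = sin φ).
The central angle between the endpoints is δ = arccos(p₁·p₂) ≈ 2.906 rad (166.5°).
Interpolate at f = 0.80 with slerp weights a = sin((1−f)δ)/sin δ ≈ 2.355, b = sin(fδ)/sin δ ≈ 3.126.
p = a·p₁ + b·p₂ ≈ (-0.853, -0.510, -0.108); φ = arcsin(p_z) ≈ -6.22°, λ = atan2(p_y, p_x) ≈ -149.13°.

≈ 6°S, 149°W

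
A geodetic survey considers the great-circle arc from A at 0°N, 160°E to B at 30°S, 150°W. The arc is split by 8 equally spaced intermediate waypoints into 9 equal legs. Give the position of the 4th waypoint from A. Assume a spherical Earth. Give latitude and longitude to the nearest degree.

Convert each endpoint to a unit vector on the sphere (x = cos φ cos λ, y = cos φ sin λ, z = sin φ).
The central angle between the endpoints is δ = arccos(p₁·p₂) ≈ 0.980 rad (56.2°).
Interpolate at f = 4/9 with slerp weights a = sin((1−f)δ)/sin δ ≈ 0.624, b = sin(fδ)/sin δ ≈ 0.508.
p = a·p₁ + b·p₂ ≈ (-0.967, -0.007, -0.254); φ = arcsin(p_z) ≈ -14.72°, λ = atan2(p_y, p_x) ≈ -179.60°.

≈ 15°S, 180°E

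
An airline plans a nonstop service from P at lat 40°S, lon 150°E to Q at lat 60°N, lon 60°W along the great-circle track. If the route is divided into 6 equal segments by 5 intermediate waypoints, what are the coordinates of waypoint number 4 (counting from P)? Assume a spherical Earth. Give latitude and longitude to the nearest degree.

≈ lat 49°N, lon 155°W

Convert each endpoint to a unit vector on the sphere (x = cos φ cos λ, y = cos φ sin λ, z = sin φ).
The central angle between the endpoints is δ = arccos(p₁·p₂) ≈ 2.665 rad (152.7°).
Interpolate at f = 4/6 with slerp weights a = sin((1−f)δ)/sin δ ≈ 1.690, b = sin(fδ)/sin δ ≈ 2.132.
p = a·p₁ + b·p₂ ≈ (-0.588, -0.276, 0.760); φ = arcsin(p_z) ≈ 49.48°, λ = atan2(p_y, p_x) ≈ -154.87°.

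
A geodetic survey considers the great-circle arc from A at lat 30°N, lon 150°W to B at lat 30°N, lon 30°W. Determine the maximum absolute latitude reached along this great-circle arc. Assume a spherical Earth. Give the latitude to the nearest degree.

≈ 49°N

The great circle lies in the plane with unit normal n̂ = (p₁ × p₂)/|p₁ × p₂|.
Here n̂_z ≈ +0.655; the vertex latitude is φ_max = arccos|n̂_z| ≈ 49.1°.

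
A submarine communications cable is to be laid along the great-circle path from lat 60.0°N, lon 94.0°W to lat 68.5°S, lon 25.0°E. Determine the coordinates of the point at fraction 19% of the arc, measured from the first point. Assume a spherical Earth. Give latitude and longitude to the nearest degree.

Convert each endpoint to a unit vector on the sphere (x = cos φ cos λ, y = cos φ sin λ, z = sin φ).
The central angle between the endpoints is δ = arccos(p₁·p₂) ≈ 2.678 rad (153.5°).
Interpolate at f = 0.19 with slerp weights a = sin((1−f)δ)/sin δ ≈ 1.849, b = sin(fδ)/sin δ ≈ 1.090.
p = a·p₁ + b·p₂ ≈ (0.298, -0.753, 0.587); φ = arcsin(p_z) ≈ 35.91°, λ = atan2(p_y, p_x) ≈ -68.44°.

≈ lat 36°N, lon 68°W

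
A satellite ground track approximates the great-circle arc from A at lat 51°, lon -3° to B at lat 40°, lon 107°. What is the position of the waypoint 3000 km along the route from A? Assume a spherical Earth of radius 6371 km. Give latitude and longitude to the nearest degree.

≈ lat 61°, lon 43°

Write both endpoints as unit vectors p₁, p₂ with components (cos φ cos λ, cos φ sin λ, sin φ).
The central angle between the endpoints is δ = arccos(p₁·p₂) ≈ 1.230 rad (70.4°). The total great-circle distance is δ·R ≈ 1.230 × 6371 ≈ 7834 km, so the target fraction is f = 3000/7834 ≈ 0.383.
Interpolate at f ≈ 0.383 with slerp weights a = sin((1−f)δ)/sin δ ≈ 0.730, b = sin(fδ)/sin δ ≈ 0.481.
p = a·p₁ + b·p₂ ≈ (0.351, 0.329, 0.877); φ = arcsin(p_z) ≈ 61.26°, λ = atan2(p_y, p_x) ≈ 43.12°.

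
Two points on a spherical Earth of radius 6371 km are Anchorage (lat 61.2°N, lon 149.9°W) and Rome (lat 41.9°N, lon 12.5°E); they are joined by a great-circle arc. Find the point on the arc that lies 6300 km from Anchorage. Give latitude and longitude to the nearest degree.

≈ lat 61°N, lon 7°E

Convert each endpoint to a unit vector on the sphere (x = cos φ cos λ, y = cos φ sin λ, z = sin φ).
The central angle between the endpoints is δ = arccos(p₁·p₂) ≈ 1.325 rad (75.9°). The total great-circle distance is δ·R ≈ 1.325 × 6371 ≈ 8441 km, so the target fraction is f = 6300/8441 ≈ 0.746.
Interpolate at f ≈ 0.746 with slerp weights a = sin((1−f)δ)/sin δ ≈ 0.340, b = sin(fδ)/sin δ ≈ 0.861.
p = a·p₁ + b·p₂ ≈ (0.484, 0.057, 0.873); φ = arcsin(p_z) ≈ 60.82°, λ = atan2(p_y, p_x) ≈ 6.67°.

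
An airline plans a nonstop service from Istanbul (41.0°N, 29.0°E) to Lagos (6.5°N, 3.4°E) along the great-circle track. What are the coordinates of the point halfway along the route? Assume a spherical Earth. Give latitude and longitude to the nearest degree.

≈ (24°N, 14°E)

Write both endpoints as unit vectors p₁, p₂ with components (cos φ cos λ, cos φ sin λ, sin φ).
The central angle between the endpoints is δ = arccos(p₁·p₂) ≈ 0.722 rad (41.4°).
Interpolate at f = 1/2 with slerp weights a = sin((1−f)δ)/sin δ ≈ 0.534, b = sin(fδ)/sin δ ≈ 0.534.
p = a·p₁ + b·p₂ ≈ (0.883, 0.227, 0.411); φ = arcsin(p_z) ≈ 24.28°, λ = atan2(p_y, p_x) ≈ 14.42°.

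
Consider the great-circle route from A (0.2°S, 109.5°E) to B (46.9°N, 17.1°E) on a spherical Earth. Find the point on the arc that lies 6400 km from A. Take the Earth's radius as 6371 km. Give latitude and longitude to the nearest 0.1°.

The haversine formula gives a central angle δ ≈ 1.602 rad (91.8°) between the endpoints. The total great-circle distance is δ·R ≈ 1.602 × 6371 ≈ 10206 km, so the target fraction is f = 6400/10206 ≈ 0.627.
Interpolate at f ≈ 0.627 with slerp weights a = sin((1−f)δ)/sin δ ≈ 0.563, b = sin(fδ)/sin δ ≈ 0.844.
p = a·p₁ + b·p₂ ≈ (0.364, 0.700, 0.615); φ = arcsin(p_z) ≈ 37.92°, λ = atan2(p_y, p_x) ≈ 62.56°.

≈ (37.9°N, 62.6°E)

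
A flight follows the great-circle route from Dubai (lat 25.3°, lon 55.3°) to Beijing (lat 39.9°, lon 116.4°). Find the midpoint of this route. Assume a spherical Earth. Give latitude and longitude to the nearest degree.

Convert each endpoint to a unit vector on the sphere (x = cos φ cos λ, y = cos φ sin λ, z = sin φ).
The central angle between the endpoints is δ = arccos(p₁·p₂) ≈ 0.916 rad (52.5°).
Interpolate at f = 1/2 with slerp weights a = sin((1−f)δ)/sin δ ≈ 0.557, b = sin(fδ)/sin δ ≈ 0.557.
p = a·p₁ + b·p₂ ≈ (0.097, 0.797, 0.596); φ = arcsin(p_z) ≈ 36.57°, λ = atan2(p_y, p_x) ≈ 83.08°.

≈ lat 37°, lon 83°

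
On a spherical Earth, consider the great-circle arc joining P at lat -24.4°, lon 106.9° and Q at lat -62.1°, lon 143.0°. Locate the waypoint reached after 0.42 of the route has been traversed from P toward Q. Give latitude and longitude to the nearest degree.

≈ lat -41°, lon 117°

The haversine formula gives a central angle δ ≈ 0.782 rad (44.8°) between the endpoints.
Interpolate at f = 0.42 with slerp weights a = sin((1−f)δ)/sin δ ≈ 0.622, b = sin(fδ)/sin δ ≈ 0.458.
p = a·p₁ + b·p₂ ≈ (-0.336, 0.671, -0.661); φ = arcsin(p_z) ≈ -41.41°, λ = atan2(p_y, p_x) ≈ 116.59°.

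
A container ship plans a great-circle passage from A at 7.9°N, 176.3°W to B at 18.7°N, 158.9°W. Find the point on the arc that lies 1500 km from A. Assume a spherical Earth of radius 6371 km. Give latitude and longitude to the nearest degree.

Convert each endpoint to a unit vector on the sphere (x = cos φ cos λ, y = cos φ sin λ, z = sin φ).
The central angle between the endpoints is δ = arccos(p₁·p₂) ≈ 0.350 rad (20.1°). The total great-circle distance is δ·R ≈ 0.350 × 6371 ≈ 2230 km, so the target fraction is f = 1500/2230 ≈ 0.673.
Interpolate at f ≈ 0.673 with slerp weights a = sin((1−f)δ)/sin δ ≈ 0.333, b = sin(fδ)/sin δ ≈ 0.680.
p = a·p₁ + b·p₂ ≈ (-0.931, -0.253, 0.264); φ = arcsin(p_z) ≈ 15.30°, λ = atan2(p_y, p_x) ≈ -164.78°.

≈ 15°N, 165°W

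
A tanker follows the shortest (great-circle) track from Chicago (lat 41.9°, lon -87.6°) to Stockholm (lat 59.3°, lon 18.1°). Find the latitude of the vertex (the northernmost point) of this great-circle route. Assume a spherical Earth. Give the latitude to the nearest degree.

≈ 65°

The great circle lies in the plane with unit normal n̂ = (p₁ × p₂)/|p₁ × p₂|.
Here n̂_z ≈ +0.415; the vertex latitude is φ_max = arccos|n̂_z| ≈ 65.5°.
Check via Clairaut: cos φ_max = |cos φ₁| · sin C = cos(41.9°)·sin(33.9°) ≈ 0.415, again giving ≈ 65.5°.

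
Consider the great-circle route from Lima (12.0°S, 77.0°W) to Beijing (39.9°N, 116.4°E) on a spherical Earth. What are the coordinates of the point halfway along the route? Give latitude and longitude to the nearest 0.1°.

≈ 56.0°N, 114.5°W

Write both endpoints as unit vectors p₁, p₂ with components (cos φ cos λ, cos φ sin λ, sin φ).
The central angle between the endpoints is δ = arccos(p₁·p₂) ≈ 2.613 rad (149.7°).
Interpolate at f = 1/2 with slerp weights a = sin((1−f)δ)/sin δ ≈ 1.913, b = sin(fδ)/sin δ ≈ 1.913.
p = a·p₁ + b·p₂ ≈ (-0.232, -0.509, 0.829); φ = arcsin(p_z) ≈ 56.02°, λ = atan2(p_y, p_x) ≈ -114.48°.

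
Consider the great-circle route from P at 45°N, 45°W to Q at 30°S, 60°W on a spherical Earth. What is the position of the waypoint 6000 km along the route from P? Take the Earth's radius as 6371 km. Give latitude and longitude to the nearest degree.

≈ 8°S, 56°W

Write both endpoints as unit vectors p₁, p₂ with components (cos φ cos λ, cos φ sin λ, sin φ).
The central angle between the endpoints is δ = arccos(p₁·p₂) ≈ 1.331 rad (76.2°). The total great-circle distance is δ·R ≈ 1.331 × 6371 ≈ 8477 km, so the target fraction is f = 6000/8477 ≈ 0.708.
Interpolate at f ≈ 0.708 with slerp weights a = sin((1−f)δ)/sin δ ≈ 0.390, b = sin(fδ)/sin δ ≈ 0.833.
p = a·p₁ + b·p₂ ≈ (0.556, -0.820, -0.140); φ = arcsin(p_z) ≈ -8.07°, λ = atan2(p_y, p_x) ≈ -55.86°.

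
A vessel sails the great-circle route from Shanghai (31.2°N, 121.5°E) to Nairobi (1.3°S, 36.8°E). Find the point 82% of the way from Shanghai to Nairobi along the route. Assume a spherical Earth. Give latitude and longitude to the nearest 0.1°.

The haversine formula gives a central angle δ ≈ 1.504 rad (86.1°) between the endpoints.
Interpolate at f = 0.82 with slerp weights a = sin((1−f)δ)/sin δ ≈ 0.268, b = sin(fδ)/sin δ ≈ 0.946.
p = a·p₁ + b·p₂ ≈ (0.637, 0.762, 0.117); φ = arcsin(p_z) ≈ 6.74°, λ = atan2(p_y, p_x) ≈ 50.09°.

≈ 6.7°N, 50.1°E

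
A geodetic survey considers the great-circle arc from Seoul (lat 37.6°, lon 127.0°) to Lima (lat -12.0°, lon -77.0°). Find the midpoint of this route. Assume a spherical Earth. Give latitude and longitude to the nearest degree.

≈ lat 44°, lon -129°

Convert each endpoint to a unit vector on the sphere (x = cos φ cos λ, y = cos φ sin λ, z = sin φ).
The central angle between the endpoints is δ = arccos(p₁·p₂) ≈ 2.559 rad (146.6°).
Interpolate at f = 1/2 with slerp weights a = sin((1−f)δ)/sin δ ≈ 1.740, b = sin(fδ)/sin δ ≈ 1.740.
p = a·p₁ + b·p₂ ≈ (-0.447, -0.557, 0.700); φ = arcsin(p_z) ≈ 44.41°, λ = atan2(p_y, p_x) ≈ -128.72°.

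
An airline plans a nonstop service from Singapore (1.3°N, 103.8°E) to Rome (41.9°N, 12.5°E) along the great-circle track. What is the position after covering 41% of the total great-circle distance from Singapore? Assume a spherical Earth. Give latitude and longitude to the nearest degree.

Write both endpoints as unit vectors p₁, p₂ with components (cos φ cos λ, cos φ sin λ, sin φ).
The central angle between the endpoints is δ = arccos(p₁·p₂) ≈ 1.573 rad (90.1°).
Interpolate at f = 0.41 with slerp weights a = sin((1−f)δ)/sin δ ≈ 0.800, b = sin(fδ)/sin δ ≈ 0.601.
p = a·p₁ + b·p₂ ≈ (0.246, 0.874, 0.420); φ = arcsin(p_z) ≈ 24.80°, λ = atan2(p_y, p_x) ≈ 74.28°.

≈ 25°N, 74°E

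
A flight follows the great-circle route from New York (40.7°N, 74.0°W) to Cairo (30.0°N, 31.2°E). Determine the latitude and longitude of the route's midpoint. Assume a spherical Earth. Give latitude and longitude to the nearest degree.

Convert each endpoint to a unit vector on the sphere (x = cos φ cos λ, y = cos φ sin λ, z = sin φ).
The central angle between the endpoints is δ = arccos(p₁·p₂) ≈ 1.416 rad (81.1°).
Interpolate at f = 1/2 with slerp weights a = sin((1−f)δ)/sin δ ≈ 0.658, b = sin(fδ)/sin δ ≈ 0.658.
p = a·p₁ + b·p₂ ≈ (0.625, -0.184, 0.758); φ = arcsin(p_z) ≈ 49.32°, λ = atan2(p_y, p_x) ≈ -16.43°.

≈ (49°N, 16°W)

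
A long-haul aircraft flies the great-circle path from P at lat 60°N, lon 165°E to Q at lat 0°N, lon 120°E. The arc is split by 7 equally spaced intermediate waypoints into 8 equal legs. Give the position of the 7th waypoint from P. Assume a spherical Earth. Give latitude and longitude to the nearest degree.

≈ lat 8°N, lon 123°E

Write both endpoints as unit vectors p₁, p₂ with components (cos φ cos λ, cos φ sin λ, sin φ).
The central angle between the endpoints is δ = arccos(p₁·p₂) ≈ 1.209 rad (69.3°).
Interpolate at f = 7/8 with slerp weights a = sin((1−f)δ)/sin δ ≈ 0.161, b = sin(fδ)/sin δ ≈ 0.932.
p = a·p₁ + b·p₂ ≈ (-0.544, 0.828, 0.139); φ = arcsin(p_z) ≈ 8.01°, λ = atan2(p_y, p_x) ≈ 123.30°.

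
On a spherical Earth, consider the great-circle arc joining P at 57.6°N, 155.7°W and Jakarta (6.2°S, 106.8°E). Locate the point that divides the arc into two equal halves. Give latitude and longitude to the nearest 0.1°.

Write both endpoints as unit vectors p₁, p₂ with components (cos φ cos λ, cos φ sin λ, sin φ).
The central angle between the endpoints is δ = arccos(p₁·p₂) ≈ 1.732 rad (99.2°).
Interpolate at f = 1/2 with slerp weights a = sin((1−f)δ)/sin δ ≈ 0.772, b = sin(fδ)/sin δ ≈ 0.772.
p = a·p₁ + b·p₂ ≈ (-0.599, 0.564, 0.568); φ = arcsin(p_z) ≈ 34.63°, λ = atan2(p_y, p_x) ≈ 136.69°.

≈ 34.6°N, 136.7°E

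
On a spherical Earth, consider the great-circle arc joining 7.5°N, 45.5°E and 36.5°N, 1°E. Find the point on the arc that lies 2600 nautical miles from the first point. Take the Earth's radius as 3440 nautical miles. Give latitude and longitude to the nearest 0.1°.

Convert each endpoint to a unit vector on the sphere (x = cos φ cos λ, y = cos φ sin λ, z = sin φ).
The central angle between the endpoints is δ = arccos(p₁·p₂) ≈ 0.868 rad (49.8°). The total great-circle distance is δ·R ≈ 0.868 × 3440 ≈ 2987 nmi, so the target fraction is f = 2600/2987 ≈ 0.870.
Interpolate at f ≈ 0.870 with slerp weights a = sin((1−f)δ)/sin δ ≈ 0.147, b = sin(fδ)/sin δ ≈ 0.899.
p = a·p₁ + b·p₂ ≈ (0.824, 0.117, 0.554); φ = arcsin(p_z) ≈ 33.62°, λ = atan2(p_y, p_x) ≈ 8.05°.

≈ 33.6°N, 8.1°E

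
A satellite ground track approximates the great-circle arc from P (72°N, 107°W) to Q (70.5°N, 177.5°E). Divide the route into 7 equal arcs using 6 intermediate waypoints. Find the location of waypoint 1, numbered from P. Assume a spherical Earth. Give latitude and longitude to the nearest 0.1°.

≈ (73.6°N, 116.6°W)

The haversine formula gives a central angle δ ≈ 0.397 rad (22.7°) between the endpoints.
Interpolate at f = 1/7 with slerp weights a = sin((1−f)δ)/sin δ ≈ 0.863, b = sin(fδ)/sin δ ≈ 0.147.
p = a·p₁ + b·p₂ ≈ (-0.127, -0.253, 0.959); φ = arcsin(p_z) ≈ 73.56°, λ = atan2(p_y, p_x) ≈ -116.64°.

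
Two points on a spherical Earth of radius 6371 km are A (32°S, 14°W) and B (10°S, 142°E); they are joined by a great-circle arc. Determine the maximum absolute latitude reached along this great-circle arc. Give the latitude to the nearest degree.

≈ 63°S

The great circle lies in the plane with unit normal n̂ = (p₁ × p₂)/|p₁ × p₂|.
Here n̂_z ≈ +0.458; the vertex latitude is φ_max = arccos|n̂_z| ≈ 62.7°.
Check via Clairaut: cos φ_max = |cos φ₁| · sin C = cos(32.0°)·sin(147.3°) ≈ 0.458, again giving ≈ 62.7°.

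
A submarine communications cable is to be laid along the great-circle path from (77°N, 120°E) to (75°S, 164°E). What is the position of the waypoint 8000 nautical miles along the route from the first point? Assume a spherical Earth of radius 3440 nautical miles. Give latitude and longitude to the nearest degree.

Convert each endpoint to a unit vector on the sphere (x = cos φ cos λ, y = cos φ sin λ, z = sin φ).
The central angle between the endpoints is δ = arccos(p₁·p₂) ≈ 2.689 rad (154.1°). The total great-circle distance is δ·R ≈ 2.689 × 3440 ≈ 9250 nmi, so the target fraction is f = 8000/9250 ≈ 0.865.
Interpolate at f ≈ 0.865 with slerp weights a = sin((1−f)δ)/sin δ ≈ 0.813, b = sin(fδ)/sin δ ≈ 1.666.
p = a·p₁ + b·p₂ ≈ (-0.506, 0.277, -0.817); φ = arcsin(p_z) ≈ -54.78°, λ = atan2(p_y, p_x) ≈ 151.28°.

≈ (55°S, 151°E)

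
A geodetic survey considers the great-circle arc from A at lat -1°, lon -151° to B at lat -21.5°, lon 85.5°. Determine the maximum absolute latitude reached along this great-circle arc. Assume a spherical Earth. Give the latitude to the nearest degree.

≈ -26°

The great circle lies in the plane with unit normal n̂ = (p₁ × p₂)/|p₁ × p₂|.
Here n̂_z ≈ -0.900; the vertex latitude is φ_max = arccos|n̂_z| ≈ 25.8°.
Check via Clairaut: cos φ_max = |cos φ₁| · sin C = cos(1.0°)·sin(115.8°) ≈ 0.900, again giving ≈ 25.8°.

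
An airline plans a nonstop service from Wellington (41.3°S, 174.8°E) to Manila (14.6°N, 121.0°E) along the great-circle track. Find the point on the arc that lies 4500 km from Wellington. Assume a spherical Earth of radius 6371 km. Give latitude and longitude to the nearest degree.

≈ (12°S, 142°E)

Write both endpoints as unit vectors p₁, p₂ with components (cos φ cos λ, cos φ sin λ, sin φ).
The central angle between the endpoints is δ = arccos(p₁·p₂) ≈ 1.305 rad (74.8°). The total great-circle distance is δ·R ≈ 1.305 × 6371 ≈ 8312 km, so the target fraction is f = 4500/8312 ≈ 0.541.
Interpolate at f ≈ 0.541 with slerp weights a = sin((1−f)δ)/sin δ ≈ 0.584, b = sin(fδ)/sin δ ≈ 0.673.
p = a·p₁ + b·p₂ ≈ (-0.772, 0.598, -0.216); φ = arcsin(p_z) ≈ -12.46°, λ = atan2(p_y, p_x) ≈ 142.25°.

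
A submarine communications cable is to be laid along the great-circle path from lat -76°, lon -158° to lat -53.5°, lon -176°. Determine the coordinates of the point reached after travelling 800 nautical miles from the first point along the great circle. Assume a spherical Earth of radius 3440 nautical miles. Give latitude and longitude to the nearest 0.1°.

≈ lat -63.5°, lon -171.7°

Write both endpoints as unit vectors p₁, p₂ with components (cos φ cos λ, cos φ sin λ, sin φ).
The central angle between the endpoints is δ = arccos(p₁·p₂) ≈ 0.411 rad (23.5°). The total great-circle distance is δ·R ≈ 0.411 × 3440 ≈ 1413 nmi, so the target fraction is f = 800/1413 ≈ 0.566.
Interpolate at f ≈ 0.566 with slerp weights a = sin((1−f)δ)/sin δ ≈ 0.444, b = sin(fδ)/sin δ ≈ 0.577.
p = a·p₁ + b·p₂ ≈ (-0.442, -0.064, -0.895); φ = arcsin(p_z) ≈ -63.47°, λ = atan2(p_y, p_x) ≈ -171.74°.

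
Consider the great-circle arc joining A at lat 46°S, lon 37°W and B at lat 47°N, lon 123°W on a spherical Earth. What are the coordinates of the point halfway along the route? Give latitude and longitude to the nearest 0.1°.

≈ lat 0.7°N, lon 79.5°W

From cos δ = sin φ₁ sin φ₂ + cos φ₁ cos φ₂ cos Δλ, the central angle is δ ≈ 2.086 rad (119.5°).
Interpolate at f = 1/2 with slerp weights a = sin((1−f)δ)/sin δ ≈ 0.993, b = sin(fδ)/sin δ ≈ 0.993.
p = a·p₁ + b·p₂ ≈ (0.182, -0.983, 0.012); φ = arcsin(p_z) ≈ 0.68°, λ = atan2(p_y, p_x) ≈ -79.51°.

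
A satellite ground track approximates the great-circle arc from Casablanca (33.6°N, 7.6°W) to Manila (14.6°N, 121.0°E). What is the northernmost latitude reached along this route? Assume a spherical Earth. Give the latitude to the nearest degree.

The great circle lies in the plane with unit normal n̂ = (p₁ × p₂)/|p₁ × p₂|.
Here n̂_z ≈ +0.676; the vertex latitude is φ_max = arccos|n̂_z| ≈ 47.5°.
Check via Clairaut: cos φ_max = |cos φ₁| · sin C = cos(33.6°)·sin(54.3°) ≈ 0.676, again giving ≈ 47.5°.

≈ 47°N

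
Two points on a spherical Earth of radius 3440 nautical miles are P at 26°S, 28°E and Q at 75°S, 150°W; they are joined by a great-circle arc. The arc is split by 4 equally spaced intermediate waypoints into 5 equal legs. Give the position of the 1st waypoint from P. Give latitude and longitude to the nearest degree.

≈ 42°S, 28°E

The haversine formula gives a central angle δ ≈ 1.379 rad (79.0°) between the endpoints.
Interpolate at f = 1/5 with slerp weights a = sin((1−f)δ)/sin δ ≈ 0.909, b = sin(fδ)/sin δ ≈ 0.277.
p = a·p₁ + b·p₂ ≈ (0.659, 0.348, -0.667); φ = arcsin(p_z) ≈ -41.80°, λ = atan2(p_y, p_x) ≈ 27.81°.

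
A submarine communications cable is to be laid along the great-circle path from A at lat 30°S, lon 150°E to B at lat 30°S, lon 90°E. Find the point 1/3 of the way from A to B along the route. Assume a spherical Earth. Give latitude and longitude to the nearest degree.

Write both endpoints as unit vectors p₁, p₂ with components (cos φ cos λ, cos φ sin λ, sin φ).
The central angle between the endpoints is δ = arccos(p₁·p₂) ≈ 0.896 rad (51.3°).
Interpolate at f = 1/3 with slerp weights a = sin((1−f)δ)/sin δ ≈ 0.720, b = sin(fδ)/sin δ ≈ 0.377.
p = a·p₁ + b·p₂ ≈ (-0.540, 0.638, -0.549); φ = arcsin(p_z) ≈ -33.27°, λ = atan2(p_y, p_x) ≈ 130.25°.

≈ lat 33°S, lon 130°E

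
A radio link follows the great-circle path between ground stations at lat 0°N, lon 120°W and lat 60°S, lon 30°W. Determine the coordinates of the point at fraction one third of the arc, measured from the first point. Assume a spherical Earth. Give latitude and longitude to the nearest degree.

≈ lat 26°S, lon 104°W

The haversine formula gives a central angle δ ≈ 1.571 rad (90.0°) between the endpoints.
Interpolate at f = 1/3 with slerp weights a = sin((1−f)δ)/sin δ ≈ 0.866, b = sin(fδ)/sin δ ≈ 0.500.
p = a·p₁ + b·p₂ ≈ (-0.217, -0.875, -0.433); φ = arcsin(p_z) ≈ -25.66°, λ = atan2(p_y, p_x) ≈ -103.90°.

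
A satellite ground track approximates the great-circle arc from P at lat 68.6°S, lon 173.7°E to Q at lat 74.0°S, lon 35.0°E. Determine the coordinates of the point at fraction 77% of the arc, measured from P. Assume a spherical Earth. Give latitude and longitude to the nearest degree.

≈ lat 81°S, lon 56°E

From cos δ = sin φ₁ sin φ₂ + cos φ₁ cos φ₂ cos Δλ, the central angle is δ ≈ 0.610 rad (35.0°).
Interpolate at f = 0.77 with slerp weights a = sin((1−f)δ)/sin δ ≈ 0.244, b = sin(fδ)/sin δ ≈ 0.790.
p = a·p₁ + b·p₂ ≈ (0.090, 0.135, -0.987); φ = arcsin(p_z) ≈ -80.68°, λ = atan2(p_y, p_x) ≈ 56.29°.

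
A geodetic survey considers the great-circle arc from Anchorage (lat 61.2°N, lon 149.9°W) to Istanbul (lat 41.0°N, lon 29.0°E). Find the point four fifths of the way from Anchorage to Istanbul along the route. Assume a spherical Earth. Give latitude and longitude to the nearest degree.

Write both endpoints as unit vectors p₁, p₂ with components (cos φ cos λ, cos φ sin λ, sin φ).
The central angle between the endpoints is δ = arccos(p₁·p₂) ≈ 1.358 rad (77.8°).
Interpolate at f = 4/5 with slerp weights a = sin((1−f)δ)/sin δ ≈ 0.274, b = sin(fδ)/sin δ ≈ 0.905.
p = a·p₁ + b·p₂ ≈ (0.483, 0.265, 0.834); φ = arcsin(p_z) ≈ 56.56°, λ = atan2(p_y, p_x) ≈ 28.74°.

≈ lat 57°N, lon 29°E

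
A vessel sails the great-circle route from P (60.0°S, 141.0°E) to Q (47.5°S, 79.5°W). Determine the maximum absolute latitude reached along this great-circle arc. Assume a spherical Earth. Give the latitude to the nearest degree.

The great circle lies in the plane with unit normal n̂ = (p₁ × p₂)/|p₁ × p₂|.
Here n̂_z ≈ +0.237; the vertex latitude is φ_max = arccos|n̂_z| ≈ 76.3°.
Check via Clairaut: cos φ_max = |cos φ₁| · sin C = cos(60.0°)·sin(151.7°) ≈ 0.237, again giving ≈ 76.3°.

≈ 76°S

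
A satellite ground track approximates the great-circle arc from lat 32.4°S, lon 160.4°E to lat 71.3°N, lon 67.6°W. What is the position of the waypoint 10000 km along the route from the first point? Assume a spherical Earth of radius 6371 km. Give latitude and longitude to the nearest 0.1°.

≈ lat 52.8°N, lon 166.7°W

Convert each endpoint to a unit vector on the sphere (x = cos φ cos λ, y = cos φ sin λ, z = sin φ).
The central angle between the endpoints is δ = arccos(p₁·p₂) ≈ 2.330 rad (133.5°). The total great-circle distance is δ·R ≈ 2.330 × 6371 ≈ 14847 km, so the target fraction is f = 10000/14847 ≈ 0.674.
Interpolate at f ≈ 0.674 with slerp weights a = sin((1−f)δ)/sin δ ≈ 0.951, b = sin(fδ)/sin δ ≈ 1.379.
p = a·p₁ + b·p₂ ≈ (-0.588, -0.139, 0.797); φ = arcsin(p_z) ≈ 52.83°, λ = atan2(p_y, p_x) ≈ -166.65°.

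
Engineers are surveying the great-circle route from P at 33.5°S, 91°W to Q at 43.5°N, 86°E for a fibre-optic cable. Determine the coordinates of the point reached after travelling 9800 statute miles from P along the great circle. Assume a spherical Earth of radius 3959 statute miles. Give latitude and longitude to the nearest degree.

≈ 70°N, 67°E

From cos δ = sin φ₁ sin φ₂ + cos φ₁ cos φ₂ cos Δλ, the central angle is δ ≈ 2.962 rad (169.7°). The total great-circle distance is δ·R ≈ 2.962 × 3959 ≈ 11728 mi, so the target fraction is f = 9800/11728 ≈ 0.836.
Interpolate at f ≈ 0.836 with slerp weights a = sin((1−f)δ)/sin δ ≈ 2.625, b = sin(fδ)/sin δ ≈ 3.466.
p = a·p₁ + b·p₂ ≈ (0.137, 0.320, 0.937); φ = arcsin(p_z) ≈ 69.63°, λ = atan2(p_y, p_x) ≈ 66.79°.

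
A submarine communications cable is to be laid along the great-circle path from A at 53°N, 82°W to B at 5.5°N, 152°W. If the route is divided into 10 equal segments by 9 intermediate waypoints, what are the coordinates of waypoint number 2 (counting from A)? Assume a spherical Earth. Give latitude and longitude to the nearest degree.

Write both endpoints as unit vectors p₁, p₂ with components (cos φ cos λ, cos φ sin λ, sin φ).
The central angle between the endpoints is δ = arccos(p₁·p₂) ≈ 1.286 rad (73.7°).
Interpolate at f = 2/10 with slerp weights a = sin((1−f)δ)/sin δ ≈ 0.893, b = sin(fδ)/sin δ ≈ 0.265.
p = a·p₁ + b·p₂ ≈ (-0.158, -0.656, 0.738); φ = arcsin(p_z) ≈ 47.58°, λ = atan2(p_y, p_x) ≈ -103.56°.

≈ 48°N, 104°W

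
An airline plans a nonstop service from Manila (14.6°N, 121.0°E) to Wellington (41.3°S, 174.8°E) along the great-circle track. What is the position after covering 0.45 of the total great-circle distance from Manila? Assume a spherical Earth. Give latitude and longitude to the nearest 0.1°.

≈ (12.0°S, 141.8°E)

From cos δ = sin φ₁ sin φ₂ + cos φ₁ cos φ₂ cos Δλ, the central angle is δ ≈ 1.305 rad (74.8°).
Interpolate at f = 0.45 with slerp weights a = sin((1−f)δ)/sin δ ≈ 0.682, b = sin(fδ)/sin δ ≈ 0.574.
p = a·p₁ + b·p₂ ≈ (-0.769, 0.604, -0.207); φ = arcsin(p_z) ≈ -11.96°, λ = atan2(p_y, p_x) ≈ 141.84°.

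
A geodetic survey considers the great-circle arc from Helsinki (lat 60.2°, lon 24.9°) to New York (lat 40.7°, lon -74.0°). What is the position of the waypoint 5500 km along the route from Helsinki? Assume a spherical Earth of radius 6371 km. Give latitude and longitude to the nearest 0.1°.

Convert each endpoint to a unit vector on the sphere (x = cos φ cos λ, y = cos φ sin λ, z = sin φ).
The central angle between the endpoints is δ = arccos(p₁·p₂) ≈ 1.038 rad (59.5°). The total great-circle distance is δ·R ≈ 1.038 × 6371 ≈ 6616 km, so the target fraction is f = 5500/6616 ≈ 0.831.
Interpolate at f ≈ 0.831 with slerp weights a = sin((1−f)δ)/sin δ ≈ 0.202, b = sin(fδ)/sin δ ≈ 0.882.
p = a·p₁ + b·p₂ ≈ (0.275, -0.600, 0.751); φ = arcsin(p_z) ≈ 48.65°, λ = atan2(p_y, p_x) ≈ -65.36°.

≈ lat 48.6°, lon -65.4°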